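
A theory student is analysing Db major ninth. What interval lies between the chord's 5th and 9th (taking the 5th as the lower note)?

The chord tones of Dbmaj9 are Db–F–Ab–C–Eb.
So we need the interval from Ab up to Eb.
From Ab to Eb is 7 semitones, exactly the perfect fifth.

perfect 5th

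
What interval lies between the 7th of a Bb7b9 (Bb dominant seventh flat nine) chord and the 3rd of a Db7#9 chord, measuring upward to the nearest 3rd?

The 7th of Bb7b9 (Bb dominant seventh flat nine) is Ab; the 3rd of Db7#9 is F.
Ab up to F spans 6 letter names and 9 semitones — a major sixth.

M6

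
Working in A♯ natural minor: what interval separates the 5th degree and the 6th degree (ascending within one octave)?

The scale runs A♯ B♯ C♯ D♯ E♯ F♯ G♯.
So we need the interval from E♯ up to F♯.
From E♯ to F♯: 1 semitone over a second = minor.

minor second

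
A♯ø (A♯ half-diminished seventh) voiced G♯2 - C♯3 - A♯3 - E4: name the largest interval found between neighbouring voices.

M6

Adjacent intervals: G♯2→C♯3 = perfect fourth; C♯3→A♯3 = major sixth; A♯3→E4 = diminished fifth.
The largest is C♯3 to A♯3, a major sixth (9 semitones).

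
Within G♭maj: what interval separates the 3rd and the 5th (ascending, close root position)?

m3

G♭ major is spelled G♭–B♭–D♭.
That puts B♭ below D♭.
From B♭ to D♭: 3 semitones over a third = minor.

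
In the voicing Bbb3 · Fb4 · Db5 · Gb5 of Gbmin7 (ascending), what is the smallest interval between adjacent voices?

Adjacent intervals: Bbb3→Fb4 = perfect fifth; Fb4→Db5 = major sixth; Db5→Gb5 = perfect fourth.
The smallest is Db5 to Gb5, a perfect fourth (5 semitones).

perfect fourth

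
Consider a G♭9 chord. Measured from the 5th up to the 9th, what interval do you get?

The chord tones of G♭ dominant ninth are G♭ B♭ D♭ F♭ A♭.
5th = D♭; 9th = A♭.
From D♭ to A♭ is 7 semitones, exactly the perfect fifth.

perfect fifth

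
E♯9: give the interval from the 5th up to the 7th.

minor third

Spelling the chord: E♯–G𝄪–B♯–D♯–F𝄪.
The 5th is B♯ and the 7th is D♯.
From B♯ to D♯: 3 semitones over a third = minor.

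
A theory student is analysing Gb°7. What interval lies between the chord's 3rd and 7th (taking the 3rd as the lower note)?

diminished 5th

The chord tones of Gbdim7 are Gb–Bbb–Dbb–Fbb.
So we need the interval from Bbb up to Fbb.
5 letter names make it a fifth; at 6 semitones (a half step narrower than perfect) the quality is diminished.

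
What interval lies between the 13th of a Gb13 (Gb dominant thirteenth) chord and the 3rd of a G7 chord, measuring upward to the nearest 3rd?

The 13th of Gb13 (Gb dominant thirteenth) is Eb; the 3rd of G7 is B.
5 letter names make it a fifth; at 8 semitones (a half step wider than perfect) the quality is augmented.

augmented 5th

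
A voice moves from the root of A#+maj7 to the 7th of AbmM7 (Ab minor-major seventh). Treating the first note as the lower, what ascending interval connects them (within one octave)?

A#+maj7 has A# as its root, and AbmM7 (Ab minor-major seventh) has G as its 7th.
A# up to G is 9 semitones, a whole step narrower than a major seventh, so the interval is diminished.

diminished seventh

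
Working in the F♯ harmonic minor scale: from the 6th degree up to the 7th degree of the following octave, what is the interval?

augmented ninth

Spelling the F♯ harmonic minor scale: F♯ G♯ A B C♯ D E♯.
That puts D below E♯.
From D to E♯: 15 semitones over a ninth = augmented.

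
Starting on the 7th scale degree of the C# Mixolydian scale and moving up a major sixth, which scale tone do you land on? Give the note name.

G#

The scale is C# D# E# F# G# A# B.
The 7th scale degree is B; a major sixth above that is G# — scale degree 5.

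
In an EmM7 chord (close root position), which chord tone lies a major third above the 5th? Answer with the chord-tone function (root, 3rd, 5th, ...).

7th

E minor-major seventh: E G B D#.
The 5th is B. A major third above B is D#.
D# is the chord's 7th.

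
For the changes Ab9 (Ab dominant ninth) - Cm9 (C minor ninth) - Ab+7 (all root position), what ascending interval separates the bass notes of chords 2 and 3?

m6

The roots are C and Ab.
C up to Ab is 8 semitones, a half step narrower than a major sixth, so the interval is minor.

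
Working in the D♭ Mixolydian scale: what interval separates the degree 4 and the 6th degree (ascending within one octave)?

major third

Spelling the D♭ Mixolydian scale: D♭ E♭ F G♭ A♭ B♭ C♭.
The degree 4 is G♭ and the 6th degree is B♭.
Counting 3 letters and 4 half steps from G♭ gives a major third.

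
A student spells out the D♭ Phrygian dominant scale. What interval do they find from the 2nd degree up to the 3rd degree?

The scale runs D♭ E𝄫 F G♭ A♭ B𝄫 C♭.
So we need the interval from E𝄫 up to F.
2 letter names make it a second; at 3 semitones (a half step wider than major) the quality is augmented.

augmented second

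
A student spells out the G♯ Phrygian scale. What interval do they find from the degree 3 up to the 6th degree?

perfect 4th

The scale runs G♯ A B C♯ D♯ E F♯.
The degree 3 is B and the 6th scale degree is E.
Counting 4 letters and 5 half steps from B gives a perfect fourth.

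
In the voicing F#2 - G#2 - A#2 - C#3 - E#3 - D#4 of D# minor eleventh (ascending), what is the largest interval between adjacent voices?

Adjacent intervals: F#2→G#2 = major second; G#2→A#2 = major second; A#2→C#3 = minor third; C#3→E#3 = major third; E#3→D#4 = minor seventh.
The largest is E#3 to D#4, a minor seventh (10 semitones).

minor seventh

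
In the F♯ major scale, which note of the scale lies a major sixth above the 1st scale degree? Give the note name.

The scale is F♯ G♯ A♯ B C♯ D♯ E♯.
The 1st scale degree is F♯; a major sixth above that is D♯ — scale degree 6.

D#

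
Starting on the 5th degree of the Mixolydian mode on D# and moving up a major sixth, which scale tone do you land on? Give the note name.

F##

The scale is D# E# F## G# A# B# C#.
The 5th degree is A#; a major sixth above that is F## — scale degree 3.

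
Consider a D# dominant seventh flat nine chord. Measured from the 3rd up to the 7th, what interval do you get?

d5

Spelling the chord: D# F## A# C# E.
That puts F## below C#.
From F## to C#: 6 semitones over a fifth = diminished.
This 3–7 tritone is the characteristic tension at the heart of the dominant sound.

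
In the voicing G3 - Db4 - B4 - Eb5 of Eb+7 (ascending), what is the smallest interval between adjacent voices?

diminished fourth

Adjacent intervals: G3→Db4 = diminished fifth; Db4→B4 = augmented sixth; B4→Eb5 = diminished fourth.
The smallest is B4 to Eb5, a diminished fourth (4 semitones).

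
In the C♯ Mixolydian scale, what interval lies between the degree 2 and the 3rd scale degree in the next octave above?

major ninth

C♯ mixolydian: C♯ D♯ E♯ F♯ G♯ A♯ B.
So we need the interval from D♯ up to E♯.
Counting 9 letters and 14 half steps from D♯ gives a major ninth.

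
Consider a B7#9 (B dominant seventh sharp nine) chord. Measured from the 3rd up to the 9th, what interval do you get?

major seventh

B7#9: B–D#–F#–A–C##.
3rd = D#; 9th = C##.
D# up to C## spans 7 letter names and 11 semitones — a major seventh.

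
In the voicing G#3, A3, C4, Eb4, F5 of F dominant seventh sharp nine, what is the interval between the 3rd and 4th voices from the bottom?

minor third

Those voices are C4 and Eb4.
C up to Eb is 3 semitones, a half step narrower than a major third, so the interval is minor.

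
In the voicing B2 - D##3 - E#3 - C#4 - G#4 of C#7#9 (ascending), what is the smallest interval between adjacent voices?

minor second

Adjacent intervals: B2→D##3 = augmented third; D##3→E#3 = minor second; E#3→C#4 = minor sixth; C#4→G#4 = perfect fifth.
The smallest is D##3 to E#3, a minor second (1 semitone).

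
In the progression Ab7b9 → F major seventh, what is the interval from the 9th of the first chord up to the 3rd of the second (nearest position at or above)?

augmented seventh

Ab7b9 has Bbb as its 9th, and F major seventh has A as its 3rd.
7 letter names make it a seventh; at 12 semitones (a half step wider than major) the quality is augmented.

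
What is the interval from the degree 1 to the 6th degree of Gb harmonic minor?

The scale runs Gb Ab Bbb Cb Db Ebb F.
That puts Gb below Ebb.
From Gb to Ebb: 8 semitones over a sixth = minor.

minor sixth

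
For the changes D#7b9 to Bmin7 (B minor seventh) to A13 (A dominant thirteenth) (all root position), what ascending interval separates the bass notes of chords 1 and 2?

The roots are D# and B.
From D# to B: 8 semitones over a sixth = minor.

minor 6th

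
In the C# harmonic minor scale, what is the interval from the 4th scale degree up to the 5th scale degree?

The scale runs C# D# E F# G# A B#.
The 4th scale degree is F# and the 5th degree is G#.
F# up to G# spans 2 letter names and 2 semitones — a major second.

major second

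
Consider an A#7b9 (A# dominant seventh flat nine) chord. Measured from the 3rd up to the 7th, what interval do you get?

A#7b9: A#–C##–E#–G#–B.
That puts C## below G#.
5 letter names make it a fifth; at 6 semitones (a half step narrower than perfect) the quality is diminished.
This 3–7 tritone is the characteristic tension at the heart of the dominant sound.

diminished fifth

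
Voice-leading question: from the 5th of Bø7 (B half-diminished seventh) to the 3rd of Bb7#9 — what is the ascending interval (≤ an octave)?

The 5th of Bø7 (B half-diminished seventh) is F; the 3rd of Bb7#9 is D.
F up to D spans 6 letter names and 9 semitones — a major sixth.

major 6th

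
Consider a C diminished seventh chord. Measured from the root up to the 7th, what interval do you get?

The chord tones of C°7 are C, E♭, G♭, B𝄫.
The root is C and the 7th is B𝄫.
C up to B𝄫 is 9 semitones, a whole step narrower than a major seventh, so the interval is diminished.

d7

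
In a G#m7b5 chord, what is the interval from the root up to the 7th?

minor 7th

G#m7b5: G# B D F#.
That puts G# below F#.
G# up to F# is 10 semitones, a half step narrower than a major seventh, so the interval is minor.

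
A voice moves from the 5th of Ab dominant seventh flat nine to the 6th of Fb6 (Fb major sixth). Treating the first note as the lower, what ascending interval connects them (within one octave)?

minor seventh

Ab dominant seventh flat nine has Eb as its 5th, and Fb6 (Fb major sixth) has Db as its 6th.
From Eb to Db: 10 semitones over a seventh = minor.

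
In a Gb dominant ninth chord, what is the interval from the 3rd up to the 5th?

minor third

Gb9 is spelled Gb–Bb–Db–Fb–Ab.
The 3rd is Bb and the 5th is Db.
Bb up to Db is 3 semitones, a half step narrower than a major third, so the interval is minor.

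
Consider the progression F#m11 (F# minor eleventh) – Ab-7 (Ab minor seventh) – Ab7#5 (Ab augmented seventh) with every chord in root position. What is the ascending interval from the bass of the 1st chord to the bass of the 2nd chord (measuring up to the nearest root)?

diminished third

The roots are F# and Ab.
3 letter names make it a third; at 2 semitones (a whole step narrower than major) the quality is diminished.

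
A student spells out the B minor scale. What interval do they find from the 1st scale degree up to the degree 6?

B natural minor: B C# D E F# G A.
1st scale degree = B; 6th degree = G.
B up to G is 8 semitones, a half step narrower than a major sixth, so the interval is minor.

minor sixth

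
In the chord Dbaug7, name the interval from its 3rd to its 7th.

Db augmented seventh: Db, F, A, Cb.
3rd = F; 7th = Cb.
F up to Cb is 6 semitones, a half step narrower than a perfect fifth, so the interval is diminished.
That tritone between 3rd and 7th is what gives the dominant seventh its pull toward resolution.

diminished fifth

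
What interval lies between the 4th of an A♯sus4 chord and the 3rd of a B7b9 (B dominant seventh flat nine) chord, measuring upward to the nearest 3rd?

perfect unison

A♯sus4 has D♯ as its 4th, and B7b9 (B dominant seventh flat nine) has D♯ as its 3rd.
D♯ up to D♯ spans 1 letter names and 0 semitones — a perfect unison.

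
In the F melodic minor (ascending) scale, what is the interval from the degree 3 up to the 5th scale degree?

M3

F melodic minor: F G Ab Bb C D E.
The degree 3 is Ab and the degree 5 is C.
From Ab to C is 4 semitones, exactly the major third.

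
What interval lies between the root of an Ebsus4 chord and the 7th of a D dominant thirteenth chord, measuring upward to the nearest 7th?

M6

Ebsus4 has Eb as its root, and D dominant thirteenth has C as its 7th.
Counting 6 letters and 9 half steps from Eb gives a major sixth.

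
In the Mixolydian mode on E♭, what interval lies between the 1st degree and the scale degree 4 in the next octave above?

The scale runs E♭ F G A♭ B♭ C D♭.
So we need the interval from E♭ up to A♭.
E♭ up to A♭ spans 11 letter names and 17 semitones — a perfect eleventh.

perfect eleventh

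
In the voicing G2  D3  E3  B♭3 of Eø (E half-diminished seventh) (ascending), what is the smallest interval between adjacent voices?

major second

Adjacent intervals: G2→D3 = perfect fifth; D3→E3 = major second; E3→B♭3 = diminished fifth.
The smallest is D3 to E3, a major second (2 semitones).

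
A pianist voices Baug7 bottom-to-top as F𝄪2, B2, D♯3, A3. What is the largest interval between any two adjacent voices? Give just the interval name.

Adjacent intervals: F𝄪2→B2 = diminished fourth; B2→D♯3 = major third; D♯3→A3 = diminished fifth.
The largest is D♯3 to A3, a diminished fifth (6 semitones).

d5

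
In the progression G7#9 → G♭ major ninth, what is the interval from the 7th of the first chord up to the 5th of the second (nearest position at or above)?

minor 6th

G7#9 has F as its 7th, and G♭ major ninth has D♭ as its 5th.
6 letter names make it a sixth; at 8 semitones (a half step narrower than major) the quality is minor.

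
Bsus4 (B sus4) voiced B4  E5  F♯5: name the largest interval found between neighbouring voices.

P4

Adjacent intervals: B4→E5 = perfect fourth; E5→F♯5 = major second.
The largest is B4 to E5, a perfect fourth (5 semitones).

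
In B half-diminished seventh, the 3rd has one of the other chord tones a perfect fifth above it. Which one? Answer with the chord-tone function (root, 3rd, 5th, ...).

Spelling the chord: B, D, F, A.
The 3rd is D. A perfect fifth above D is A.
A is the chord's 7th.

7th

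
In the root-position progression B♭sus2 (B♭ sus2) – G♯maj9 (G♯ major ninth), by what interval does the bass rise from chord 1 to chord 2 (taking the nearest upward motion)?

The roots are B♭ and G♯.
6 letter names make it a sixth; at 10 semitones (a half step wider than major) the quality is augmented.

augmented sixth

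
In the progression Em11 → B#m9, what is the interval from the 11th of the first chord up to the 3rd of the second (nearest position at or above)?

The 11th of Em11 is A; the 3rd of B#m9 is D#.
From A to D#: 6 semitones over a fourth = augmented.

augmented fourth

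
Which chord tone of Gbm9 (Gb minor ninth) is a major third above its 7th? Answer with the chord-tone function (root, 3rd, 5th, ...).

9th

The chord tones of Gb minor ninth are Gb, Bbb, Db, Fb, Ab.
The 7th is Fb. A major third above Fb is Ab.
Ab is the chord's 9th.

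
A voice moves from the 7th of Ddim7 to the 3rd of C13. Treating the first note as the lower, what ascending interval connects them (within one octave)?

augmented third

Ddim7 has C♭ as its 7th, and C13 has E as its 3rd.
From C♭ to E: 5 semitones over a third = augmented.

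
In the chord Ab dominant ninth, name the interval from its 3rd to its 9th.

Spelling the chord: Ab C Eb Gb Bb.
That puts C below Bb.
7 letter names make it a seventh; at 10 semitones (a half step narrower than major) the quality is minor.

minor seventh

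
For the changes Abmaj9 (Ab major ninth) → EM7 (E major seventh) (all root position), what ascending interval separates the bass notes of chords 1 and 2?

augmented fifth

The roots are Ab and E.
5 letter names make it a fifth; at 8 semitones (a half step wider than perfect) the quality is augmented.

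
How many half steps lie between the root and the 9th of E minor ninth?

The chord tones of Emin9 are E G B D F♯.
E to F♯ is a major ninth: 14 semitones.

14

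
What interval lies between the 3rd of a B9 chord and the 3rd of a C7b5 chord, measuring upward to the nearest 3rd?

minor 2nd

The 3rd of B9 is D♯; the 3rd of C7b5 is E.
D♯ up to E is 1 semitone, a half step narrower than a major second, so the interval is minor.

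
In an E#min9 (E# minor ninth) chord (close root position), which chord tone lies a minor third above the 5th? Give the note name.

E#m9: E#–G#–B#–D#–F##.
The 5th is B#. A minor third above B# is D#.
D# is the chord's 7th.

D#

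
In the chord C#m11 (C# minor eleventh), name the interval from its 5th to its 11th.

minor seventh

The chord tones of C#m11 are C# E G# B D# F#.
So we need the interval from G# up to F#.
From G# to F#: 10 semitones over a seventh = minor.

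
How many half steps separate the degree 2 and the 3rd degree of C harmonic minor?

1

The scale is C D E♭ F G A♭ B.
D up to E♭ is a minor second — 1 semitone.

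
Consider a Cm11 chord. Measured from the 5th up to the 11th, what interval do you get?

The chord tones of Cm11 are C Eb G Bb D F.
That puts G below F.
G up to F is 10 semitones, a half step narrower than a major seventh, so the interval is minor.

minor seventh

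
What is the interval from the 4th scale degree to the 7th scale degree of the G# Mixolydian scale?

P4

G# mixolydian: G# A# B# C# D# E# F#.
4th scale degree = C#; degree 7 = F#.
From C# to F# is 5 semitones, exactly the perfect fourth.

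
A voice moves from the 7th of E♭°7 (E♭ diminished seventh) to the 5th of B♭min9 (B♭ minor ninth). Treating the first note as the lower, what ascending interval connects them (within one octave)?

A3

The 7th of E♭°7 (E♭ diminished seventh) is D𝄫; the 5th of B♭min9 (B♭ minor ninth) is F.
3 letter names make it a third; at 5 semitones (a half step wider than major) the quality is augmented.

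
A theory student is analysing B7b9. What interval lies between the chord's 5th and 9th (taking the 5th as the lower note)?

diminished fifth

Spelling the chord: B, D#, F#, A, C.
That puts F# below C.
5 letter names make it a fifth; at 6 semitones (a half step narrower than perfect) the quality is diminished.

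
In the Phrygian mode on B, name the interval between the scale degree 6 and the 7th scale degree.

major 2nd

B phrygian: B C D E F♯ G A.
That puts G below A.
G up to A spans 2 letter names and 2 semitones — a major second.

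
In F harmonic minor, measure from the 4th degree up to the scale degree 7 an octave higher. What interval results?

augmented eleventh

F harmonic minor: F G Ab Bb C Db E.
So we need the interval from Bb up to E.
Bb up to E is 18 semitones, a half step wider than a perfect eleventh, so the interval is augmented.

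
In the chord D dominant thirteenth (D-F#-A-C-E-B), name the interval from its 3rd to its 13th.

P11

3rd = F#; 13th = B.
Counting 11 letters and 17 half steps from F# gives a perfect eleventh.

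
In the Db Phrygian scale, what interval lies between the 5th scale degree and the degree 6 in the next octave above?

Db phrygian: Db Ebb Fb Gb Ab Bbb Cb.
That puts Ab below Bbb.
9 letter names make it a ninth; at 13 semitones (a half step narrower than major) the quality is minor.

minor 9th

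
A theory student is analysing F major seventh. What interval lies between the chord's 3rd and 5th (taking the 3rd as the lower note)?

Spelling the chord: F-A-C-E.
The 3rd is A and the 5th is C.
3 letter names make it a third; at 3 semitones (a half step narrower than major) the quality is minor.

minor 3rd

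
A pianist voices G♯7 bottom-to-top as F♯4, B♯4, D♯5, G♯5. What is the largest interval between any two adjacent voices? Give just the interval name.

Adjacent intervals: F♯4→B♯4 = augmented fourth; B♯4→D♯5 = minor third; D♯5→G♯5 = perfect fourth.
The largest is F♯4 to B♯4, an augmented fourth (6 semitones).

augmented fourth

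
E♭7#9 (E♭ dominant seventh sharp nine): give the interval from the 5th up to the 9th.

Spelling the chord: E♭ G B♭ D♭ F♯.
The 5th is B♭ and the 9th is F♯.
From B♭ to F♯: 8 semitones over a fifth = augmented.

augmented 5th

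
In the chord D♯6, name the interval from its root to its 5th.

The chord tones of D♯6 are D♯, F𝄪, A♯, B♯.
The root is D♯ and the 5th is A♯.
D♯ up to A♯ spans 5 letter names and 7 semitones — a perfect fifth.

P5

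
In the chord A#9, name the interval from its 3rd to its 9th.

A# dominant ninth is spelled A# C## E# G# B#.
3rd = C##; 9th = B#.
7 letter names make it a seventh; at 10 semitones (a half step narrower than major) the quality is minor.

minor 7th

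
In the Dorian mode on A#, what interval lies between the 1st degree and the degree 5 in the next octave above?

perfect twelfth

Spelling the Dorian mode on A#: A# B# C# D# E# F## G#.
1st degree = A#; 5th scale degree (up an octave) = E#.
From A# to E# is 19 semitones, exactly the perfect twelfth.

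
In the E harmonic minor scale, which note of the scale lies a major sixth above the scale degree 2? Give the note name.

D#

The scale is E F# G A B C D#.
The scale degree 2 is F#; a major sixth above that is D# — scale degree 7.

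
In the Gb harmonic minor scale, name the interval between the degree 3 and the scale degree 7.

The scale runs Gb Ab Bbb Cb Db Ebb F.
Degree 3 = Bbb; 7th scale degree = F.
From Bbb to F: 8 semitones over a fifth = augmented.

augmented fifth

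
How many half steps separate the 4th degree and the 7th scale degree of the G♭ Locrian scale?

5

The scale is G♭ A𝄫 B𝄫 C♭ D𝄫 E𝄫 F♭.
C♭ up to F♭ is a perfect fourth — 5 semitones.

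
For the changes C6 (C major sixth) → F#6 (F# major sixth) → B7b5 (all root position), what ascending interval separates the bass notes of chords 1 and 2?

augmented 4th

The roots are C and F#.
From C to F#: 6 semitones over a fourth = augmented.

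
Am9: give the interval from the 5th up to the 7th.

minor third

The chord tones of Am9 are A-C-E-G-B.
The 5th is E and the 7th is G.
E up to G is 3 semitones, a half step narrower than a major third, so the interval is minor.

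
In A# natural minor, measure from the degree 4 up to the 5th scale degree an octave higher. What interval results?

M9

The scale runs A# B# C# D# E# F# G#.
That puts D# below E#.
Counting 9 letters and 14 half steps from D# gives a major ninth.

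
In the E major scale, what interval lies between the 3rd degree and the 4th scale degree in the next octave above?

minor ninth

The scale runs E F♯ G♯ A B C♯ D♯.
The 3rd degree is G♯ and the 4th scale degree (up an octave) is A.
From G♯ to A: 13 semitones over a ninth = minor.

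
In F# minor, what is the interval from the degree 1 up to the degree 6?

minor sixth

F# natural minor: F# G# A B C# D E.
The degree 1 is F# and the scale degree 6 is D.
From F# to D: 8 semitones over a sixth = minor.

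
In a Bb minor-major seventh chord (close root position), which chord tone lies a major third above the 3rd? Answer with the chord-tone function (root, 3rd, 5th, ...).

5th

The chord tones of Bbm(maj7) (Bb minor-major seventh) are Bb Db F A.
The 3rd is Db. A major third above Db is F.
F is the chord's 5th.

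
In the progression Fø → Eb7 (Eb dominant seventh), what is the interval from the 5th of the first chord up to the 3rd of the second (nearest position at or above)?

augmented fifth

The 5th of Fø is Cb; the 3rd of Eb7 (Eb dominant seventh) is G.
From Cb to G: 8 semitones over a fifth = augmented.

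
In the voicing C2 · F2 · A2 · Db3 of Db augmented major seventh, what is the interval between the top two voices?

Those voices are A2 and Db3.
4 letter names make it a fourth; at 4 semitones (a half step narrower than perfect) the quality is diminished.

diminished fourth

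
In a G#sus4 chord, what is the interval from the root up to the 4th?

perfect 4th

G#sus4: G# C# D#.
So we need the interval from G# up to C#.
G# up to C# spans 4 letter names and 5 semitones — a perfect fourth.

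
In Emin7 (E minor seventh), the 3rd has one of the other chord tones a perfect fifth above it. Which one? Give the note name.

D

Emin7 (E minor seventh): E, G, B, D.
The 3rd is G. A perfect fifth above G is D.
D is the chord's 7th.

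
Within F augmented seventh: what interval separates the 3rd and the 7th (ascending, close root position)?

diminished fifth

Faug7 is spelled F–A–C#–Eb.
3rd = A; 7th = Eb.
A up to Eb is 6 semitones, a half step narrower than a perfect fifth, so the interval is diminished.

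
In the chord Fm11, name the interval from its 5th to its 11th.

Fm11: F Ab C Eb G Bb.
That puts C below Bb.
7 letter names make it a seventh; at 10 semitones (a half step narrower than major) the quality is minor.

minor seventh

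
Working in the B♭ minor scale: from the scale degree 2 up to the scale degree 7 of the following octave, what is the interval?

m13

B♭ natural minor: B♭ C D♭ E♭ F G♭ A♭.
Scale degree 2 = C; 7th scale degree (up an octave) = A♭.
C up to A♭ is 20 semitones, a half step narrower than a major thirteenth, so the interval is minor.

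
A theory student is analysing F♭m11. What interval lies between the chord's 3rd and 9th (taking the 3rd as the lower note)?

Spelling the chord: F♭, A𝄫, C♭, E𝄫, G♭, B𝄫.
So we need the interval from A𝄫 up to G♭.
From A𝄫 to G♭ is 11 semitones, exactly the major seventh.

major seventh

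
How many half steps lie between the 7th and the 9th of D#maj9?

The chord tones of D# major ninth are D#, F##, A#, C##, E#.
C## to E# is a minor third: 3 semitones.

3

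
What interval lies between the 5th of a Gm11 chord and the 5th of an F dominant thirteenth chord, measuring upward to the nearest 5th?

Gm11 has D as its 5th, and F dominant thirteenth has C as its 5th.
7 letter names make it a seventh; at 10 semitones (a half step narrower than major) the quality is minor.

minor seventh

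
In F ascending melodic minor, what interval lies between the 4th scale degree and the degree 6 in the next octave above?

major tenth

The scale runs F G A♭ B♭ C D E.
So we need the interval from B♭ up to D.
B♭ up to D spans 10 letter names and 16 semitones — a major tenth.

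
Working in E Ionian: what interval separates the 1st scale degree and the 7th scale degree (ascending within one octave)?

Spelling E Ionian: E F# G# A B C# D#.
So we need the interval from E up to D#.
From E to D# is 11 semitones, exactly the major seventh.

major seventh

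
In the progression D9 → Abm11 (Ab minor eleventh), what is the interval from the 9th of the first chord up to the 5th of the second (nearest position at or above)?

D9 has E as its 9th, and Abm11 (Ab minor eleventh) has Eb as its 5th.
8 letter names make it an octave; at 11 semitones (a half step narrower than perfect) the quality is diminished.

diminished octave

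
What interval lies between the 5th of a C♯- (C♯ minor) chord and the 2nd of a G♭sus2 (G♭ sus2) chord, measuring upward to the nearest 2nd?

diminished 2nd

The 5th of C♯- (C♯ minor) is G♯; the 2nd of G♭sus2 (G♭ sus2) is A♭.
From G♯ to A♭: 0 semitones over a second = diminished.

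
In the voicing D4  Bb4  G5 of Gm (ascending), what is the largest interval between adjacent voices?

major 6th

Adjacent intervals: D4→Bb4 = minor sixth; Bb4→G5 = major sixth.
The largest is Bb4 to G5, a major sixth (9 semitones).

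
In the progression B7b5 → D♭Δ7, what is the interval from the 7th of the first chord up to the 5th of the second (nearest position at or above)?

B7b5 has A as its 7th, and D♭Δ7 has A♭ as its 5th.
8 letter names make it an octave; at 11 semitones (a half step narrower than perfect) the quality is diminished.

diminished octave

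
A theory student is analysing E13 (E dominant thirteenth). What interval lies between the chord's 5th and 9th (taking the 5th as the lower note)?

E13: E G♯ B D F♯ C♯.
The 5th is B and the 9th is F♯.
B up to F♯ spans 5 letter names and 7 semitones — a perfect fifth.

perfect fifth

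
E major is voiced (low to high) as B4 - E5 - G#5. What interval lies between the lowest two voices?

perfect 4th

Those voices are B4 and E5.
B up to E spans 4 letter names and 5 semitones — a perfect fourth.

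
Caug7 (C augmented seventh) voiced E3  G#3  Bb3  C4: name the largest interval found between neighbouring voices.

major third

Adjacent intervals: E3→G#3 = major third; G#3→Bb3 = diminished third; Bb3→C4 = major second.
The largest is E3 to G#3, a major third (4 semitones).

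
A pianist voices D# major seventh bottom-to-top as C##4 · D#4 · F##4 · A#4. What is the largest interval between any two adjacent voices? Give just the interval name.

major third

Adjacent intervals: C##4→D#4 = minor second; D#4→F##4 = major third; F##4→A#4 = minor third.
The largest is D#4 to F##4, a major third (4 semitones).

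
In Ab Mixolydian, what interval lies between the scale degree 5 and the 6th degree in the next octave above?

major ninth

Ab mixolydian: Ab Bb C Db Eb F Gb.
Scale degree 5 = Eb; degree 6 (up an octave) = F.
Eb up to F spans 9 letter names and 14 semitones — a major ninth.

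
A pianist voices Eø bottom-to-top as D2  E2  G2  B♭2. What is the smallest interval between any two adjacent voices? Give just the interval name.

major 2nd

Adjacent intervals: D2→E2 = major second; E2→G2 = minor third; G2→B♭2 = minor third.
The smallest is D2 to E2, a major second (2 semitones).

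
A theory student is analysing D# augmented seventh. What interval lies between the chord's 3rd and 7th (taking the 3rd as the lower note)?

D# augmented seventh is spelled D#–F##–A##–C#.
That puts F## below C#.
F## up to C# is 6 semitones, a half step narrower than a perfect fifth, so the interval is diminished.
This 3–7 tritone is the characteristic tension at the heart of the dominant sound.

diminished 5th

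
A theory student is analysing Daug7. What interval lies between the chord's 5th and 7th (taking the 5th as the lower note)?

Daug7: D–F#–A#–C.
That puts A# below C.
From A# to C: 2 semitones over a third = diminished.

diminished 3rd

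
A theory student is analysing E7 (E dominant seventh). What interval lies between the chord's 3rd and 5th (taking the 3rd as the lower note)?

E7 (E dominant seventh): E-G♯-B-D.
That puts G♯ below B.
From G♯ to B: 3 semitones over a third = minor.

m3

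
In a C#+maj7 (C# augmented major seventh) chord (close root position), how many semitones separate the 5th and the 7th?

Spelling the chord: C#–E#–G##–B#.
G## to B# is a minor third: 3 semitones.

3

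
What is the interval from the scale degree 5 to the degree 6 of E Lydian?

major second

The scale runs E F# G# A# B C# D#.
Scale degree 5 = B; 6th degree = C#.
From B to C# is 2 semitones, exactly the major second.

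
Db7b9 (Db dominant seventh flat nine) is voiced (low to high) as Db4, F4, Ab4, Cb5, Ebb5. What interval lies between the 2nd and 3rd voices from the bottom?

Those voices are F4 and Ab4.
3 letter names make it a third; at 3 semitones (a half step narrower than major) the quality is minor.

m3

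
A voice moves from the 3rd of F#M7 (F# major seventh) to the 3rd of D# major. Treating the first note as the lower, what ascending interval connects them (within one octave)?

major sixth

The 3rd of F#M7 (F# major seventh) is A#; the 3rd of D# major is F##.
From A# to F## is 9 semitones, exactly the major sixth.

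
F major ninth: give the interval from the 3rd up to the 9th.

Fmaj9: F A C E G.
The 3rd is A and the 9th is G.
From A to G: 10 semitones over a seventh = minor.

minor seventh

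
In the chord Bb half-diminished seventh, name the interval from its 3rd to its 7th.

Bb half-diminished seventh is spelled Bb-Db-Fb-Ab.
That puts Db below Ab.
Db up to Ab spans 5 letter names and 7 semitones — a perfect fifth.

perfect 5th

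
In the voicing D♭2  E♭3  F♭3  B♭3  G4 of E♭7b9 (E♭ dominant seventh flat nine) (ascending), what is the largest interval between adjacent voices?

Adjacent intervals: D♭2→E♭3 = major ninth; E♭3→F♭3 = minor second; F♭3→B♭3 = augmented fourth; B♭3→G4 = major sixth.
The largest is D♭2 to E♭3, a major ninth (14 semitones).

major ninth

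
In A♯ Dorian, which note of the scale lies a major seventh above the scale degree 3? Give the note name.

B#

The scale is A♯ B♯ C♯ D♯ E♯ F𝄪 G♯.
The scale degree 3 is C♯; a major seventh above that is B♯ — scale degree 2.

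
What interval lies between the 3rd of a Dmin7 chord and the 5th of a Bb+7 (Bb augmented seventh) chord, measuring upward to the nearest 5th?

A1

Dmin7 has F as its 3rd, and Bb+7 (Bb augmented seventh) has F# as its 5th.
1 letter names make it a unison; at 1 semitone (a half step wider than perfect) the quality is augmented.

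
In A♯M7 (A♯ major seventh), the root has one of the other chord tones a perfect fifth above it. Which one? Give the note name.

A♯Δ7 (A♯ major seventh): A♯, C𝄪, E♯, G𝄪.
The root is A♯. A perfect fifth above A♯ is E♯.
E♯ is the chord's 5th.

E#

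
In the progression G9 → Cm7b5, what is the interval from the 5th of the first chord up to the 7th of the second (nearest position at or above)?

G9 has D as its 5th, and Cm7b5 has Bb as its 7th.
6 letter names make it a sixth; at 8 semitones (a half step narrower than major) the quality is minor.

minor sixth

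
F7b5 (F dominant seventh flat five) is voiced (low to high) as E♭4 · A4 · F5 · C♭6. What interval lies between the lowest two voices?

Those voices are E♭4 and A4.
From E♭ to A: 6 semitones over a fourth = augmented.

augmented fourth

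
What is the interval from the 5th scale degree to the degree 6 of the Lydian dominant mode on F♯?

M2

F♯ lydian dominant: F♯ G♯ A♯ B♯ C♯ D♯ E.
That puts C♯ below D♯.
Counting 2 letters and 2 half steps from C♯ gives a major second.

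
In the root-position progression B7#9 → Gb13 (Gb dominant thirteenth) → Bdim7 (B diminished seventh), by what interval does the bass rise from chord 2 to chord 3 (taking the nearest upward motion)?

The roots are Gb and B.
3 letter names make it a third; at 5 semitones (a half step wider than major) the quality is augmented.

augmented third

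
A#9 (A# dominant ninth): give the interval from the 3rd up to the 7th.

d5

A#9 is spelled A#, C##, E#, G#, B#.
3rd = C##; 7th = G#.
C## up to G# is 6 semitones, a half step narrower than a perfect fifth, so the interval is diminished.
This 3–7 tritone is the characteristic tension at the heart of the dominant sound.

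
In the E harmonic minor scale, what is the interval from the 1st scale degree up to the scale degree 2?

major second

E harmonic minor: E F# G A B C D#.
The 1st scale degree is E and the scale degree 2 is F#.
From E to F# is 2 semitones, exactly the major second.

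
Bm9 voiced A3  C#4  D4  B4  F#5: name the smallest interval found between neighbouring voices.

minor second

Adjacent intervals: A3→C#4 = major third; C#4→D4 = minor second; D4→B4 = major sixth; B4→F#5 = perfect fifth.
The smallest is C#4 to D4, a minor second (1 semitone).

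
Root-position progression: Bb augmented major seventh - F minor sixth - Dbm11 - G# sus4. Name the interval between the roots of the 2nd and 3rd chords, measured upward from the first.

The roots are F and Db.
F up to Db is 8 semitones, a half step narrower than a major sixth, so the interval is minor.

m6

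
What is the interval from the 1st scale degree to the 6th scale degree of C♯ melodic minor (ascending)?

The scale runs C♯ D♯ E F♯ G♯ A♯ B♯.
So we need the interval from C♯ up to A♯.
From C♯ to A♯ is 9 semitones, exactly the major sixth.

major sixth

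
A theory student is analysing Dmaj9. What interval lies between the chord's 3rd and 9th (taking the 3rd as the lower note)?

The chord tones of Dmaj9 (D major ninth) are D–F#–A–C#–E.
That puts F# below E.
7 letter names make it a seventh; at 10 semitones (a half step narrower than major) the quality is minor.

minor seventh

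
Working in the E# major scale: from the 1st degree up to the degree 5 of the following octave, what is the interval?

Spelling the E# major scale: E# F## G## A# B# C## D##.
The 1st degree is E# and the 5th degree (up an octave) is B#.
E# up to B# spans 12 letter names and 19 semitones — a perfect twelfth.

perfect twelfth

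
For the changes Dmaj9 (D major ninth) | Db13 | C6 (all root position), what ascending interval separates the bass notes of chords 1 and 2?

The roots are D and Db.
From D to Db: 11 semitones over an octave = diminished.

diminished octave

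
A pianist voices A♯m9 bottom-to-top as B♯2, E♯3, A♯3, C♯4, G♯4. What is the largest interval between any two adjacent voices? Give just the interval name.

perfect fifth

Adjacent intervals: B♯2→E♯3 = perfect fourth; E♯3→A♯3 = perfect fourth; A♯3→C♯4 = minor third; C♯4→G♯4 = perfect fifth.
The largest is C♯4 to G♯4, a perfect fifth (7 semitones).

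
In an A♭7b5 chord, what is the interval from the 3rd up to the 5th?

diminished third

The chord tones of A♭ dominant seventh flat five are A♭-C-E𝄫-G♭.
The 3rd is C and the 5th is E𝄫.
From C to E𝄫: 2 semitones over a third = diminished.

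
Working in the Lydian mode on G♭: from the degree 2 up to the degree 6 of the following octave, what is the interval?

G♭ lydian: G♭ A♭ B♭ C D♭ E♭ F.
So we need the interval from A♭ up to E♭.
From A♭ to E♭ is 19 semitones, exactly the perfect twelfth.

perfect twelfth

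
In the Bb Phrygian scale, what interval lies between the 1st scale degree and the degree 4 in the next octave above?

Spelling the Bb Phrygian scale: Bb Cb Db Eb F Gb Ab.
The 1st scale degree is Bb and the scale degree 4 (up an octave) is Eb.
Bb up to Eb spans 11 letter names and 17 semitones — a perfect eleventh.

perfect eleventh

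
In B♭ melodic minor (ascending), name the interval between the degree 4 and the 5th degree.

Spelling B♭ melodic minor (ascending): B♭ C D♭ E♭ F G A.
That puts E♭ below F.
From E♭ to F is 2 semitones, exactly the major second.

major second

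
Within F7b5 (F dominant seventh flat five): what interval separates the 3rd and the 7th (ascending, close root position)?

F7b5: F, A, Cb, Eb.
3rd = A; 7th = Eb.
A up to Eb is 6 semitones, a half step narrower than a perfect fifth, so the interval is diminished.
That tritone between 3rd and 7th is what gives the dominant seventh its pull toward resolution.

diminished fifth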